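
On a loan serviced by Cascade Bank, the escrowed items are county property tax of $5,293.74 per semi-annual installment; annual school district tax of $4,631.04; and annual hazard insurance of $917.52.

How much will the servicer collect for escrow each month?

County property tax: $5,293.74 × 2 = $10,587.48/yr
School district tax: $4,631.04/yr
Hazard insurance: $917.52/yr
Total per year = $10,587.48 + $4,631.04 + $917.52 = $16,136.04
Per month = $16,136.04 ÷ 12 = $1,344.67

$1,344.67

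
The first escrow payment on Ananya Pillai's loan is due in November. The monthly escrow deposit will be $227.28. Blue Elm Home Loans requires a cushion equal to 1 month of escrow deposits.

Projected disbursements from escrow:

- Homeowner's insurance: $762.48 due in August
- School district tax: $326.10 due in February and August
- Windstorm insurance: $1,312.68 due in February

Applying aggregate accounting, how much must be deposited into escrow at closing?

Cushion = 1 × $227.28 = $227.28
Trial balance (start $0, +$227.28 each month, − disbursements):
  Nov: +$227.28 → $227.28
  Dec: +$227.28 → $454.56
  Jan: +$227.28 → $681.84
  Feb: +$227.28 − $1,638.78 → -$729.66
  Mar: +$227.28 → -$502.38
  Apr: +$227.28 → -$275.10
  May: +$227.28 → -$47.82
  Jun: +$227.28 → $179.46
  Jul: +$227.28 → $406.74
  Aug: +$227.28 − $1,088.58 → -$454.56
  Sep: +$227.28 → -$227.28
  Oct: +$227.28 → $0.00
Lowest trial balance = -$729.66 (Feb)
Initial deposit = cushion − low point = $227.28 − (-$729.66) = $956.94

$956.94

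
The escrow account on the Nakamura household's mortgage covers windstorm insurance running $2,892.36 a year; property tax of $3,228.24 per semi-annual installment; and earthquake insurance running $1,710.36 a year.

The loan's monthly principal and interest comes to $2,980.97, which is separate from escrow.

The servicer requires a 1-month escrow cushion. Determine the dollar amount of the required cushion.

Windstorm insurance: $2,892.36
Property tax: $3,228.24 × 2 = $6,456.48
Earthquake insurance: $1,710.36
Total annual escrow = $2,892.36 + $6,456.48 + $1,710.36 = $11,059.20
Per month = $11,059.20 / 12 = $921.60
Required cushion = 1 × $921.60 = $921.60

$921.60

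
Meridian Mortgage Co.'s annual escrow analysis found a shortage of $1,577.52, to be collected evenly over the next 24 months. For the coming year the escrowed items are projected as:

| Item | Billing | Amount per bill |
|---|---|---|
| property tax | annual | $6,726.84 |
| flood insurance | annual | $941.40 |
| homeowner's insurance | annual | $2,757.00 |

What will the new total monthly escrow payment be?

$934.50

Property tax: $6,726.84/yr
Flood insurance: $941.40/yr
Homeowner's insurance: $2,757.00/yr
Yearly total = $6,726.84 + $941.40 + $2,757.00 = $10,425.24
Per month = $10,425.24 ÷ 12 = $868.77
Shortage spread = $1,577.52 ÷ 24 = $65.73/mo
New monthly escrow = $868.77 + $65.73 = $934.50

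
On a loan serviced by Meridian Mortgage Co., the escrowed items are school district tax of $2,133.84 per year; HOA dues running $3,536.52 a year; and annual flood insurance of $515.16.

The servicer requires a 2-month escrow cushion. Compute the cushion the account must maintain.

$1,030.92

School district tax — $2,133.84 annually
HOA dues — $3,536.52 annually
Flood insurance — $515.16 annually
Combined annual = $2,133.84 + $3,536.52 + $515.16 = $6,185.52
Per month = $6,185.52 / 12 = $515.46
Required cushion = 2 × $515.46 = $1,030.92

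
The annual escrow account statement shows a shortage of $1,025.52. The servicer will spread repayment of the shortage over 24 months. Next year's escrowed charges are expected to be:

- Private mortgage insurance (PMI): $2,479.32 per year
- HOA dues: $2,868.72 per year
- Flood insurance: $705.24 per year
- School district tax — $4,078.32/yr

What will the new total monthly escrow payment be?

Private mortgage insurance (PMI) = $2,479.32
HOA dues = $2,868.72
Flood insurance = $705.24
School district tax = $4,078.32
Total per year = $2,479.32 + $2,868.72 + $705.24 + $4,078.32 = $10,131.60
Monthly escrow = $10,131.60 ÷ 12 = $844.30
Shortage spread = $1,025.52 / 24 = $42.73/mo
New monthly escrow = $844.30 + $42.73 = $887.03

$887.03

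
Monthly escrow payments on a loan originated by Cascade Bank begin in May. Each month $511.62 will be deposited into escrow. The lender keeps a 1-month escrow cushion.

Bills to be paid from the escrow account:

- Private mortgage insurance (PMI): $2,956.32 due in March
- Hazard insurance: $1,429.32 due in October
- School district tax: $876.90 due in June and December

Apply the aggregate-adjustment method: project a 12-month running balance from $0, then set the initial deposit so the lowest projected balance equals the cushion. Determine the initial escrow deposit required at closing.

Cushion = 1 × $511.62 = $511.62
Trial balance (start $0, +$511.62 each month, − disbursements):
  May: +$511.62 → $511.62
  Jun: +$511.62 − $876.90 → $146.34
  Jul: +$511.62 → $657.96
  Aug: +$511.62 → $1,169.58
  Sep: +$511.62 → $1,681.20
  Oct: +$511.62 − $1,429.32 → $763.50
  Nov: +$511.62 → $1,275.12
  Dec: +$511.62 − $876.90 → $909.84
  Jan: +$511.62 → $1,421.46
  Feb: +$511.62 → $1,933.08
  Mar: +$511.62 − $2,956.32 → -$511.62
  Apr: +$511.62 → $0.00
Lowest trial balance = -$511.62 (Mar)
Initial deposit = cushion − low point = $511.62 − (-$511.62) = $1,023.24

$1,023.24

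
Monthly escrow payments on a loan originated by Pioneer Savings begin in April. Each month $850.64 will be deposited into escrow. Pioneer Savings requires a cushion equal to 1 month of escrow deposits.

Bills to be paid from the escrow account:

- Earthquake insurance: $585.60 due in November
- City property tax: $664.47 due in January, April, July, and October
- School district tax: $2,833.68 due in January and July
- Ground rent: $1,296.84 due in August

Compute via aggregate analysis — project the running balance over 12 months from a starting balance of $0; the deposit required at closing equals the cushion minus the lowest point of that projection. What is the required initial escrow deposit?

Cushion = 1 × $850.64 = $850.64
Trial balance (start $0, +$850.64 each month, − disbursements):
  Apr: +$850.64 − $664.47 → $186.17
  May: +$850.64 → $1,036.81
  Jun: +$850.64 → $1,887.45
  Jul: +$850.64 − $3,498.15 → -$760.06
  Aug: +$850.64 − $1,296.84 → -$1,206.26
  Sep: +$850.64 → -$355.62
  Oct: +$850.64 − $664.47 → -$169.45
  Nov: +$850.64 − $585.60 → $95.59
  Dec: +$850.64 → $946.23
  Jan: +$850.64 − $3,498.15 → -$1,701.28
  Feb: +$850.64 → -$850.64
  Mar: +$850.64 → $0.00
Lowest trial balance = -$1,701.28 (Jan)
Initial deposit = cushion − low point = $850.64 − (-$1,701.28) = $2,551.92

$2,551.92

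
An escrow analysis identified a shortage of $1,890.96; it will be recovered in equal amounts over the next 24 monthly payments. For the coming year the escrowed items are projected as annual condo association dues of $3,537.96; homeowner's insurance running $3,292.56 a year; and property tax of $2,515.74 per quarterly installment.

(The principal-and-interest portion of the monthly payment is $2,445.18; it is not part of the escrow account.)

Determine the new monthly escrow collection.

Condo association dues: $3,537.96/yr
Homeowner's insurance: $3,292.56/yr
Property tax: $2,515.74 × 4 = $10,062.96/yr
Yearly total = $3,537.96 + $3,292.56 + $10,062.96 = $16,893.48
Monthly escrow = $16,893.48 / 12 = $1,407.79
Shortage spread = $1,890.96 ÷ 24 = $78.79/mo
Adjusted monthly = $1,407.79 + $78.79 = $1,486.58

$1,486.58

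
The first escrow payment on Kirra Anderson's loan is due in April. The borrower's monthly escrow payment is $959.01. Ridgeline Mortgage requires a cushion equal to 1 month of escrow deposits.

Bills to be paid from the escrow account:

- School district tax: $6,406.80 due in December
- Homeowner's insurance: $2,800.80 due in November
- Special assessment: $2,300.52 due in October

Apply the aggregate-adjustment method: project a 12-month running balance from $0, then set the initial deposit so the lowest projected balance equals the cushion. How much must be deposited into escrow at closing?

$3,836.04

Cushion = 1 × $959.01 = $959.01
Trial balance (start $0, +$959.01 each month, − disbursements):
  Apr: +$959.01 → $959.01
  May: +$959.01 → $1,918.02
  Jun: +$959.01 → $2,877.03
  Jul: +$959.01 → $3,836.04
  Aug: +$959.01 → $4,795.05
  Sep: +$959.01 → $5,754.06
  Oct: +$959.01 − $2,300.52 → $4,412.55
  Nov: +$959.01 − $2,800.80 → $2,570.76
  Dec: +$959.01 − $6,406.80 → -$2,877.03
  Jan: +$959.01 → -$1,918.02
  Feb: +$959.01 → -$959.01
  Mar: +$959.01 → $0.00
Lowest trial balance = -$2,877.03 (Dec)
Initial deposit = cushion − low point = $959.01 − (-$2,877.03) = $3,836.04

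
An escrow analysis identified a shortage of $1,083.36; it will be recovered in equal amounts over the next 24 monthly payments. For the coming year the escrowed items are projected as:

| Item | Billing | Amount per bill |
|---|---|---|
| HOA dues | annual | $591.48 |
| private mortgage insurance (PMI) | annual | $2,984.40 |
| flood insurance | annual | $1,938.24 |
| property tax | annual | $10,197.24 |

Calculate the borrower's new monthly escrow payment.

$1,354.42

HOA dues: $591.48/yr
Private mortgage insurance (PMI): $2,984.40/yr
Flood insurance: $1,938.24/yr
Property tax: $10,197.24/yr
Yearly total = $591.48 + $2,984.40 + $1,938.24 + $10,197.24 = $15,711.36
Base monthly escrow = $15,711.36 ÷ 12 = $1,309.28
Shortage spread = $1,083.36 / 24 = $45.14/mo
New monthly escrow = $1,309.28 + $45.14 = $1,354.42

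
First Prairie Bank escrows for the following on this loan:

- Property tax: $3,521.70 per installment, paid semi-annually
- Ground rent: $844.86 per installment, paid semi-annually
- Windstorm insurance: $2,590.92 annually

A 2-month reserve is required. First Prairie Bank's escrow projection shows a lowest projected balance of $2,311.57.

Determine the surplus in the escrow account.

Property tax: $3,521.70 × 2 = $7,043.40/yr
Ground rent: $844.86 × 2 = $1,689.72/yr
Windstorm insurance: $2,590.92/yr
Annual escrow total = $7,043.40 + $1,689.72 + $2,590.92 = $11,324.04
Monthly escrow = $11,324.04 ÷ 12 = $943.67
Required reserve = 2 × $943.67 = $1,887.34
Surplus = $2,311.57 − $1,887.34 = $424.23

$424.23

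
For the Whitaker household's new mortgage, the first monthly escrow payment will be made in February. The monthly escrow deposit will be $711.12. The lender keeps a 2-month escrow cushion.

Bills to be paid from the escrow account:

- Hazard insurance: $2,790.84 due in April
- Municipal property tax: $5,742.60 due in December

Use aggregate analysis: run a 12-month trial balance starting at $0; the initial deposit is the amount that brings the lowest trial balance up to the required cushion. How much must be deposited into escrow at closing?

Cushion = 2 × $711.12 = $1,422.24
Trial balance (start $0, +$711.12 each month, − disbursements):
  Feb: +$711.12 → $711.12
  Mar: +$711.12 → $1,422.24
  Apr: +$711.12 − $2,790.84 → -$657.48
  May: +$711.12 → $53.64
  Jun: +$711.12 → $764.76
  Jul: +$711.12 → $1,475.88
  Aug: +$711.12 → $2,187.00
  Sep: +$711.12 → $2,898.12
  Oct: +$711.12 → $3,609.24
  Nov: +$711.12 → $4,320.36
  Dec: +$711.12 − $5,742.60 → -$711.12
  Jan: +$711.12 → $0.00
Lowest trial balance = -$711.12 (Dec)
Initial deposit = cushion − low point = $1,422.24 − (-$711.12) = $2,133.36

$2,133.36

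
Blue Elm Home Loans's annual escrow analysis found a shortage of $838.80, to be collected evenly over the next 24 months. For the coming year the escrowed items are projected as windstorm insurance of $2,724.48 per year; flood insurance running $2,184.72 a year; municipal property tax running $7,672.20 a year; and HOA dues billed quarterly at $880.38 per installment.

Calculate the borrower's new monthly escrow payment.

$1,376.86

Windstorm insurance — $2,724.48/yr
Flood insurance — $2,184.72/yr
Municipal property tax — $7,672.20/yr
HOA dues — $880.38 × 4 = $3,521.52/yr
Combined annual = $16,102.92
Base monthly escrow = $16,102.92 ÷ 12 = $1,341.91
Monthly shortage recovery: $838.80 / 24 = $34.95
New monthly escrow = $1,341.91 + $34.95 = $1,376.86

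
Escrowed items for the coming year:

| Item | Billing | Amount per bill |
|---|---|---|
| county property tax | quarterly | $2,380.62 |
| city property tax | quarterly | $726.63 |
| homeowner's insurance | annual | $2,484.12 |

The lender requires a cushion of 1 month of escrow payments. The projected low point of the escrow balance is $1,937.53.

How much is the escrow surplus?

County property tax — $2,380.62 × 4 = $9,522.48 per year
City property tax — $726.63 × 4 = $2,906.52 per year
Homeowner's insurance — $2,484.12 per year
Combined annual = $14,913.12
Monthly = $14,913.12 / 12 = $1,242.76
Required cushion = 1 × $1,242.76 = $1,242.76
Surplus = $1,937.53 − $1,242.76 = $694.77

$694.77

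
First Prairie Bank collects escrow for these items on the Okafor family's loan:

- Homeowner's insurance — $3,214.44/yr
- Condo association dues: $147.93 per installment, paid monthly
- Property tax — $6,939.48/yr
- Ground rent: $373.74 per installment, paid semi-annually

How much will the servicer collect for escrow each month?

Homeowner's insurance — $3,214.44/yr
Condo association dues — $147.93 × 12 = $1,775.16/yr
Property tax — $6,939.48/yr
Ground rent — $373.74 × 2 = $747.48/yr
Combined annual = $12,676.56
Per month = $12,676.56 ÷ 12 = $1,056.38

$1,056.38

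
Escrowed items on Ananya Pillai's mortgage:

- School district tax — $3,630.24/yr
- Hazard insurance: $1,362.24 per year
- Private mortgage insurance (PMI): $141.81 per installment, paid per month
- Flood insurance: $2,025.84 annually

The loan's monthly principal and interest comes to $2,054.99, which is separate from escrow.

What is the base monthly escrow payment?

School district tax — $3,630.24
Hazard insurance — $1,362.24
Private mortgage insurance (PMI) — $141.81 × 12 = $1,701.72
Flood insurance — $2,025.84
Total annual escrow = $8,720.04
Monthly escrow = $8,720.04 / 12 = $726.67

$726.67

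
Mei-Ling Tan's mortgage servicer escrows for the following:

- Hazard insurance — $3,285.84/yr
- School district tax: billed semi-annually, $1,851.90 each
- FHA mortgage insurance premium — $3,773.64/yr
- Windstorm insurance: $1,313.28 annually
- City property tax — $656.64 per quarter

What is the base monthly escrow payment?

$1,225.26

Hazard insurance: $3,285.84
School district tax: $1,851.90 × 2 = $3,703.80
FHA mortgage insurance premium: $3,773.64
Windstorm insurance: $1,313.28
City property tax: $656.64 × 4 = $2,626.56
Total per year = $3,285.84 + $3,703.80 + $3,773.64 + $1,313.28 + $2,626.56 = $14,703.12
Base monthly escrow = $14,703.12 / 12 = $1,225.26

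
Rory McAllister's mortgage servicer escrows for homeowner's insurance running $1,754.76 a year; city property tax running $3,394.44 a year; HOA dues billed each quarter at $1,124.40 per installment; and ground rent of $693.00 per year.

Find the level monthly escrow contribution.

$861.65

Homeowner's insurance: $1,754.76
City property tax: $3,394.44
HOA dues: $1,124.40 × 4 = $4,497.60
Ground rent: $693.00
Yearly total = $1,754.76 + $3,394.44 + $4,497.60 + $693.00 = $10,339.80
Monthly = $10,339.80 ÷ 12 = $861.65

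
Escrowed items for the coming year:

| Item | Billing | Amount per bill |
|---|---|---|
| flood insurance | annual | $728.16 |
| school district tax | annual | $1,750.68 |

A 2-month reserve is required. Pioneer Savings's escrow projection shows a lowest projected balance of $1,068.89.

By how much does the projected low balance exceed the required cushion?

Flood insurance: $728.16 annually
School district tax: $1,750.68 annually
Yearly total = $2,478.84
Monthly escrow = $2,478.84 ÷ 12 = $206.57
Required cushion = 2 × $206.57 = $413.14
Excess over cushion: $1,068.89 − $413.14 = $655.75

$655.75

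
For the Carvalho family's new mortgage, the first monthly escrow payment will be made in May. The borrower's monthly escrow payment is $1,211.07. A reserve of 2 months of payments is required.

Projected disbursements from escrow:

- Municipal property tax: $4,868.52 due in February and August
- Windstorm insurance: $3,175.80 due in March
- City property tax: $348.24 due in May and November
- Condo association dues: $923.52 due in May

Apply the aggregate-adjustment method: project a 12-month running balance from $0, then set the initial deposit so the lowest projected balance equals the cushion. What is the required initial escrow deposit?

Cushion = 2 × $1,211.07 = $2,422.14
Trial balance (start $0, +$1,211.07 each month, − disbursements):
  May: +$1,211.07 − $1,271.76 → -$60.69
  Jun: +$1,211.07 → $1,150.38
  Jul: +$1,211.07 → $2,361.45
  Aug: +$1,211.07 − $4,868.52 → -$1,296.00
  Sep: +$1,211.07 → -$84.93
  Oct: +$1,211.07 → $1,126.14
  Nov: +$1,211.07 − $348.24 → $1,988.97
  Dec: +$1,211.07 → $3,200.04
  Jan: +$1,211.07 → $4,411.11
  Feb: +$1,211.07 − $4,868.52 → $753.66
  Mar: +$1,211.07 − $3,175.80 → -$1,211.07
  Apr: +$1,211.07 → $0.00
Lowest trial balance = -$1,296.00 (Aug)
Initial deposit = cushion − low point = $2,422.14 − (-$1,296.00) = $3,718.14

$3,718.14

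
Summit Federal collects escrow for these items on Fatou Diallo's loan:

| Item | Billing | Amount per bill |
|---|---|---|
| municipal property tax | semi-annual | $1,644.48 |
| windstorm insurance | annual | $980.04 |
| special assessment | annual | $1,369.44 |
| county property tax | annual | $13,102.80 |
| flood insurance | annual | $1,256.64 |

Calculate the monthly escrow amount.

Municipal property tax: $1,644.48 × 2 = $3,288.96
Windstorm insurance: $980.04
Special assessment: $1,369.44
County property tax: $13,102.80
Flood insurance: $1,256.64
Total per year = $19,997.88
Base monthly escrow = $19,997.88 / 12 = $1,666.49

$1,666.49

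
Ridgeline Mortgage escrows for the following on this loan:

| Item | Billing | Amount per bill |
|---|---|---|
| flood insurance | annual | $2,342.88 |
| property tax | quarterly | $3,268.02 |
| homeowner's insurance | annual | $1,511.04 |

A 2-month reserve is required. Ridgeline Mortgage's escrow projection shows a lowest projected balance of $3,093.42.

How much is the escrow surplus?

Flood insurance: $2,342.88 annually
Property tax: $3,268.02 × 4 = $13,072.08 annually
Homeowner's insurance: $1,511.04 annually
Total annual escrow = $16,926.00
Monthly = $16,926.00 / 12 = $1,410.50
Required cushion = 2 × $1,410.50 = $2,821.00
Excess over cushion: $3,093.42 − $2,821.00 = $272.42

$272.42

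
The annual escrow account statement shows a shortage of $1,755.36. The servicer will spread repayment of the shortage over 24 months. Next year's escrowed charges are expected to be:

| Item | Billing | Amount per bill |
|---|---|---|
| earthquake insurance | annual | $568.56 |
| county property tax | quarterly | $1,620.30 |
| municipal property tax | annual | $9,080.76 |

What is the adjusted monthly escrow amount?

$1,417.35

Earthquake insurance — $568.56/yr
County property tax — $1,620.30 × 4 = $6,481.20/yr
Municipal property tax — $9,080.76/yr
Yearly total = $16,130.52
Base monthly escrow = $16,130.52 / 12 = $1,344.21
Monthly shortage recovery: $1,755.36 ÷ 24 = $73.14
New monthly escrow = $1,344.21 + $73.14 = $1,417.35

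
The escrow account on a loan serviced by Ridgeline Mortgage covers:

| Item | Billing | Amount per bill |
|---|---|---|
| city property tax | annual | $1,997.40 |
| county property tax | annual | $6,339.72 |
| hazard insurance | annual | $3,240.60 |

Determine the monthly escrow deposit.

$964.81

City property tax = $1,997.40
County property tax = $6,339.72
Hazard insurance = $3,240.60
Total annual escrow = $1,997.40 + $6,339.72 + $3,240.60 = $11,577.72
Monthly escrow = $11,577.72 / 12 = $964.81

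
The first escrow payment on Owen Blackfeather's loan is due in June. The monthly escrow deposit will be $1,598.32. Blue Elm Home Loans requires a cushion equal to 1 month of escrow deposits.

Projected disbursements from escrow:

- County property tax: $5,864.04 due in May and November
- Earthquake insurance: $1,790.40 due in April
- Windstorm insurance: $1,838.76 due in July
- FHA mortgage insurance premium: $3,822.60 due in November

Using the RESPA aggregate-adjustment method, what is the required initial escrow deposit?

$3,533.80

Cushion = 1 × $1,598.32 = $1,598.32
Trial balance (start $0, +$1,598.32 each month, − disbursements):
  Jun: +$1,598.32 → $1,598.32
  Jul: +$1,598.32 − $1,838.76 → $1,357.88
  Aug: +$1,598.32 → $2,956.20
  Sep: +$1,598.32 → $4,554.52
  Oct: +$1,598.32 → $6,152.84
  Nov: +$1,598.32 − $9,686.64 → -$1,935.48
  Dec: +$1,598.32 → -$337.16
  Jan: +$1,598.32 → $1,261.16
  Feb: +$1,598.32 → $2,859.48
  Mar: +$1,598.32 → $4,457.80
  Apr: +$1,598.32 − $1,790.40 → $4,265.72
  May: +$1,598.32 − $5,864.04 → $0.00
Lowest trial balance = -$1,935.48 (Nov)
Initial deposit = cushion − low point = $1,598.32 − (-$1,935.48) = $3,533.80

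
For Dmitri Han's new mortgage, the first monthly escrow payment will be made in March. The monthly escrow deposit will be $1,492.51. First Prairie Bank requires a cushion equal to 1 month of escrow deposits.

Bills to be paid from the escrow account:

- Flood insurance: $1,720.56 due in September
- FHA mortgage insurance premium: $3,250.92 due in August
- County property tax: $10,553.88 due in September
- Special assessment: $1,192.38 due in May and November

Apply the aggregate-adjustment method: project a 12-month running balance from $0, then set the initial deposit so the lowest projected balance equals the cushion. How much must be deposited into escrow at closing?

$7,762.68

Cushion = 1 × $1,492.51 = $1,492.51
Trial balance (start $0, +$1,492.51 each month, − disbursements):
  Mar: +$1,492.51 → $1,492.51
  Apr: +$1,492.51 → $2,985.02
  May: +$1,492.51 − $1,192.38 → $3,285.15
  Jun: +$1,492.51 → $4,777.66
  Jul: +$1,492.51 → $6,270.17
  Aug: +$1,492.51 − $3,250.92 → $4,511.76
  Sep: +$1,492.51 − $12,274.44 → -$6,270.17
  Oct: +$1,492.51 → -$4,777.66
  Nov: +$1,492.51 − $1,192.38 → -$4,477.53
  Dec: +$1,492.51 → -$2,985.02
  Jan: +$1,492.51 → -$1,492.51
  Feb: +$1,492.51 → $0.00
Lowest trial balance = -$6,270.17 (Sep)
Initial deposit = cushion − low point = $1,492.51 − (-$6,270.17) = $7,762.68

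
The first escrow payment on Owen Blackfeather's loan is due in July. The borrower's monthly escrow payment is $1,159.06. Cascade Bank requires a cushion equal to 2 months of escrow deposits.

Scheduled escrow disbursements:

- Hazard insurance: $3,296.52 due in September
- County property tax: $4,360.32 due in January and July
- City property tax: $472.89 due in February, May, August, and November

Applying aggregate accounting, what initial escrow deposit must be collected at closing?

Cushion = 2 × $1,159.06 = $2,318.12
Trial balance (start $0, +$1,159.06 each month, − disbursements):
  Jul: +$1,159.06 − $4,360.32 → -$3,201.26
  Aug: +$1,159.06 − $472.89 → -$2,515.09
  Sep: +$1,159.06 − $3,296.52 → -$4,652.55
  Oct: +$1,159.06 → -$3,493.49
  Nov: +$1,159.06 − $472.89 → -$2,807.32
  Dec: +$1,159.06 → -$1,648.26
  Jan: +$1,159.06 − $4,360.32 → -$4,849.52
  Feb: +$1,159.06 − $472.89 → -$4,163.35
  Mar: +$1,159.06 → -$3,004.29
  Apr: +$1,159.06 → -$1,845.23
  May: +$1,159.06 − $472.89 → -$1,159.06
  Jun: +$1,159.06 → $0.00
Lowest trial balance = -$4,849.52 (Jan)
Initial deposit = cushion − low point = $2,318.12 − (-$4,849.52) = $7,167.64

$7,167.64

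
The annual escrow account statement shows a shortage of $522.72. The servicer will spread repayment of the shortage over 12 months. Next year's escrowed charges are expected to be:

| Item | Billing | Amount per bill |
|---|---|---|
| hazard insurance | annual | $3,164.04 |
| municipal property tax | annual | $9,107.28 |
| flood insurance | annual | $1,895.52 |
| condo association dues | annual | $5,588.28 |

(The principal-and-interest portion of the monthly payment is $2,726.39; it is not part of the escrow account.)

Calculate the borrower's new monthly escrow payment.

$1,689.82

Hazard insurance: $3,164.04 per year
Municipal property tax: $9,107.28 per year
Flood insurance: $1,895.52 per year
Condo association dues: $5,588.28 per year
Yearly total = $3,164.04 + $9,107.28 + $1,895.52 + $5,588.28 = $19,755.12
Monthly escrow = $19,755.12 / 12 = $1,646.26
Shortage spread = $522.72 ÷ 12 = $43.56/mo
Adjusted monthly = $1,646.26 + $43.56 = $1,689.82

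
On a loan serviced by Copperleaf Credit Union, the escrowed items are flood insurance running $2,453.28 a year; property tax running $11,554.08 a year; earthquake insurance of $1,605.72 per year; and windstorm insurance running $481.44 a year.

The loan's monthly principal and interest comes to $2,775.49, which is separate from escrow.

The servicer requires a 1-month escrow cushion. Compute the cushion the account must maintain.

$1,341.21

Flood insurance = $2,453.28
Property tax = $11,554.08
Earthquake insurance = $1,605.72
Windstorm insurance = $481.44
Yearly total = $2,453.28 + $11,554.08 + $1,605.72 + $481.44 = $16,094.52
Per month = $16,094.52 ÷ 12 = $1,341.21
Required cushion = 1 × $1,341.21 = $1,341.21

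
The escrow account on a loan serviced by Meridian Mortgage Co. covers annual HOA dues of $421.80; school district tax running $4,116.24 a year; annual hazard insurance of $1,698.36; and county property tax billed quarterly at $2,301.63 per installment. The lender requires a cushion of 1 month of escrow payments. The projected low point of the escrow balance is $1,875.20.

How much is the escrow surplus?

$588.29

HOA dues = $421.80/yr
School district tax = $4,116.24/yr
Hazard insurance = $1,698.36/yr
County property tax = $2,301.63 × 4 = $9,206.52/yr
Yearly total = $15,442.92
Base monthly escrow = $15,442.92 / 12 = $1,286.91
Cushion = 1 × $1,286.91 = $1,286.91
Surplus = $1,875.20 − $1,286.91 = $588.29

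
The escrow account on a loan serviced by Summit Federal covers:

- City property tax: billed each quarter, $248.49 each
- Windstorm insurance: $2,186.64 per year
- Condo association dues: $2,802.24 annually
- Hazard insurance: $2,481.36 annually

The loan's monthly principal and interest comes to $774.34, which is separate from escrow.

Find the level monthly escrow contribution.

$705.35

City property tax — $248.49 × 4 = $993.96 per year
Windstorm insurance — $2,186.64 per year
Condo association dues — $2,802.24 per year
Hazard insurance — $2,481.36 per year
Combined annual = $8,464.20
Monthly = $8,464.20 ÷ 12 = $705.35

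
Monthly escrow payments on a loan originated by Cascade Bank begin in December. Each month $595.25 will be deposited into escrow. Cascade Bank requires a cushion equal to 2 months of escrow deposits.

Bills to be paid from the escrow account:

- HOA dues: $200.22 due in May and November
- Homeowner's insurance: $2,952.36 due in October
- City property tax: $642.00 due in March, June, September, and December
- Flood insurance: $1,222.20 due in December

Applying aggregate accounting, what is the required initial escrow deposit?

$2,459.45

Cushion = 2 × $595.25 = $1,190.50
Trial balance (start $0, +$595.25 each month, − disbursements):
  Dec: +$595.25 − $1,864.20 → -$1,268.95
  Jan: +$595.25 → -$673.70
  Feb: +$595.25 → -$78.45
  Mar: +$595.25 − $642.00 → -$125.20
  Apr: +$595.25 → $470.05
  May: +$595.25 − $200.22 → $865.08
  Jun: +$595.25 − $642.00 → $818.33
  Jul: +$595.25 → $1,413.58
  Aug: +$595.25 → $2,008.83
  Sep: +$595.25 − $642.00 → $1,962.08
  Oct: +$595.25 − $2,952.36 → -$395.03
  Nov: +$595.25 − $200.22 → $0.00
Lowest trial balance = -$1,268.95 (Dec)
Initial deposit = cushion − low point = $1,190.50 − (-$1,268.95) = $2,459.45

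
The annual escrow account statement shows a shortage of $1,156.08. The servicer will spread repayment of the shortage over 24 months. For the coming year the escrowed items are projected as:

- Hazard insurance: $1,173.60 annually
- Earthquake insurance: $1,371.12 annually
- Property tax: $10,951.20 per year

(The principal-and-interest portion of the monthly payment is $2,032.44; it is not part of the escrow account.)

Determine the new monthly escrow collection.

Hazard insurance — $1,173.60
Earthquake insurance — $1,371.12
Property tax — $10,951.20
Yearly total = $1,173.60 + $1,371.12 + $10,951.20 = $13,495.92
Monthly = $13,495.92 / 12 = $1,124.66
Shortage per month = $1,156.08 ÷ 24 = $48.17
Adjusted monthly = $1,124.66 + $48.17 = $1,172.83

$1,172.83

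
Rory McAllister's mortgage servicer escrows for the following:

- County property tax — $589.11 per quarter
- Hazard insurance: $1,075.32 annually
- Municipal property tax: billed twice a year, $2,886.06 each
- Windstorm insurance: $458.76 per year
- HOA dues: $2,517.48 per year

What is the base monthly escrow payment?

County property tax — $589.11 × 4 = $2,356.44 annually
Hazard insurance — $1,075.32 annually
Municipal property tax — $2,886.06 × 2 = $5,772.12 annually
Windstorm insurance — $458.76 annually
HOA dues — $2,517.48 annually
Annual escrow total = $2,356.44 + $1,075.32 + $5,772.12 + $458.76 + $2,517.48 = $12,180.12
Monthly escrow = $12,180.12 ÷ 12 = $1,015.01

$1,015.01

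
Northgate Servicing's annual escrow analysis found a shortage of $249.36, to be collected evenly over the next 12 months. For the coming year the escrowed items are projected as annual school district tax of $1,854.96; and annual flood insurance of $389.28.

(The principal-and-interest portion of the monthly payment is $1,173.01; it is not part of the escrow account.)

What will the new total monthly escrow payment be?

School district tax = $1,854.96/yr
Flood insurance = $389.28/yr
Yearly total = $1,854.96 + $389.28 = $2,244.24
Monthly = $2,244.24 ÷ 12 = $187.02
Shortage spread = $249.36 / 12 = $20.78/mo
New monthly escrow = $187.02 + $20.78 = $207.80

$207.80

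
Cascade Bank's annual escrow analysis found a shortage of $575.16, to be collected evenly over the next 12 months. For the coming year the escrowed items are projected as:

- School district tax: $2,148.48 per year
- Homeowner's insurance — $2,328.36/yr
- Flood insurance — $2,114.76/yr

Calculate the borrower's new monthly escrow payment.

$597.23

School district tax: $2,148.48 annually
Homeowner's insurance: $2,328.36 annually
Flood insurance: $2,114.76 annually
Combined annual = $6,591.60
Base monthly escrow = $6,591.60 / 12 = $549.30
Shortage per month = $575.16 ÷ 12 = $47.93
New monthly escrow = $549.30 + $47.93 = $597.23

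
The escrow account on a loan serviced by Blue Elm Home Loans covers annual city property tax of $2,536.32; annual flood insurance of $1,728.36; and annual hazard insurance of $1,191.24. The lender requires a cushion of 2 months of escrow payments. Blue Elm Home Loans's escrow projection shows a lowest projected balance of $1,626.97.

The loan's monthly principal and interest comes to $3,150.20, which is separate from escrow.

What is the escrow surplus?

City property tax: $2,536.32 annually
Flood insurance: $1,728.36 annually
Hazard insurance: $1,191.24 annually
Yearly total = $2,536.32 + $1,728.36 + $1,191.24 = $5,455.92
Monthly escrow = $5,455.92 ÷ 12 = $454.66
Required cushion = 2 × $454.66 = $909.32
Excess over cushion: $1,626.97 − $909.32 = $717.65

$717.65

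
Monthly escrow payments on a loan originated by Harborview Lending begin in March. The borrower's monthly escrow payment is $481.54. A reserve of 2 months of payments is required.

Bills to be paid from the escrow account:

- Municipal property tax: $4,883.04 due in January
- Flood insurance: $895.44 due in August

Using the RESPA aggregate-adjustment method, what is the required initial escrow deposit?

$1,444.62

Cushion = 2 × $481.54 = $963.08
Trial balance (start $0, +$481.54 each month, − disbursements):
  Mar: +$481.54 → $481.54
  Apr: +$481.54 → $963.08
  May: +$481.54 → $1,444.62
  Jun: +$481.54 → $1,926.16
  Jul: +$481.54 → $2,407.70
  Aug: +$481.54 − $895.44 → $1,993.80
  Sep: +$481.54 → $2,475.34
  Oct: +$481.54 → $2,956.88
  Nov: +$481.54 → $3,438.42
  Dec: +$481.54 → $3,919.96
  Jan: +$481.54 − $4,883.04 → -$481.54
  Feb: +$481.54 → $0.00
Lowest trial balance = -$481.54 (Jan)
Initial deposit = cushion − low point = $963.08 − (-$481.54) = $1,444.62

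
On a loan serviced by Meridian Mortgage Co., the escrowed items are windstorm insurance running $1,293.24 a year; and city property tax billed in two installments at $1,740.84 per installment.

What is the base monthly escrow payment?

$397.91

Windstorm insurance — $1,293.24
City property tax — $1,740.84 × 2 = $3,481.68
Annual escrow total = $4,774.92
Base monthly escrow = $4,774.92 ÷ 12 = $397.91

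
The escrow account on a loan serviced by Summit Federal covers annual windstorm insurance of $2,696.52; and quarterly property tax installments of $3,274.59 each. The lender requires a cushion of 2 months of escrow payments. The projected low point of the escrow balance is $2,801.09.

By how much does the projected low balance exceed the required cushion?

Windstorm insurance — $2,696.52 annually
Property tax — $3,274.59 × 4 = $13,098.36 annually
Annual escrow total = $15,794.88
Base monthly escrow = $15,794.88 ÷ 12 = $1,316.24
Required reserve = 2 × $1,316.24 = $2,632.48
Excess over cushion: $2,801.09 − $2,632.48 = $168.61

$168.61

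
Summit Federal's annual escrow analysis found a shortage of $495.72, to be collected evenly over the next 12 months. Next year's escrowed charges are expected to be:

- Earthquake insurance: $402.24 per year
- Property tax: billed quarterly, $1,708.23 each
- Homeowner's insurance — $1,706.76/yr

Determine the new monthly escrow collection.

$786.47

Earthquake insurance: $402.24/yr
Property tax: $1,708.23 × 4 = $6,832.92/yr
Homeowner's insurance: $1,706.76/yr
Total per year = $402.24 + $6,832.92 + $1,706.76 = $8,941.92
Monthly = $8,941.92 / 12 = $745.16
Monthly shortage recovery: $495.72 ÷ 12 = $41.31
Adjusted monthly = $745.16 + $41.31 = $786.47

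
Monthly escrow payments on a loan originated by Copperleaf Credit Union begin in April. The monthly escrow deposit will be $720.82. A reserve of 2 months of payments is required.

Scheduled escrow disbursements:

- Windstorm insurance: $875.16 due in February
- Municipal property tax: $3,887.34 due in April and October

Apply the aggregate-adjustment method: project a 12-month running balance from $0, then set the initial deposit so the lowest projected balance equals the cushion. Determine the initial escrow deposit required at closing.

$4,608.16

Cushion = 2 × $720.82 = $1,441.64
Trial balance (start $0, +$720.82 each month, − disbursements):
  Apr: +$720.82 − $3,887.34 → -$3,166.52
  May: +$720.82 → -$2,445.70
  Jun: +$720.82 → -$1,724.88
  Jul: +$720.82 → -$1,004.06
  Aug: +$720.82 → -$283.24
  Sep: +$720.82 → $437.58
  Oct: +$720.82 − $3,887.34 → -$2,728.94
  Nov: +$720.82 → -$2,008.12
  Dec: +$720.82 → -$1,287.30
  Jan: +$720.82 → -$566.48
  Feb: +$720.82 − $875.16 → -$720.82
  Mar: +$720.82 → $0.00
Lowest trial balance = -$3,166.52 (Apr)
Initial deposit = cushion − low point = $1,441.64 − (-$3,166.52) = $4,608.16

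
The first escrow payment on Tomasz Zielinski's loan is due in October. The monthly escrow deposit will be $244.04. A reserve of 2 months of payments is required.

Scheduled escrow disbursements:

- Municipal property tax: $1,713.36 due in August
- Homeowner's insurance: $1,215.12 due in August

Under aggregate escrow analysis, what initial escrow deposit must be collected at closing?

$732.12

Cushion = 2 × $244.04 = $488.08
Trial balance (start $0, +$244.04 each month, − disbursements):
  Oct: +$244.04 → $244.04
  Nov: +$244.04 → $488.08
  Dec: +$244.04 → $732.12
  Jan: +$244.04 → $976.16
  Feb: +$244.04 → $1,220.20
  Mar: +$244.04 → $1,464.24
  Apr: +$244.04 → $1,708.28
  May: +$244.04 → $1,952.32
  Jun: +$244.04 → $2,196.36
  Jul: +$244.04 → $2,440.40
  Aug: +$244.04 − $2,928.48 → -$244.04
  Sep: +$244.04 → $0.00
Lowest trial balance = -$244.04 (Aug)
Initial deposit = cushion − low point = $488.08 − (-$244.04) = $732.12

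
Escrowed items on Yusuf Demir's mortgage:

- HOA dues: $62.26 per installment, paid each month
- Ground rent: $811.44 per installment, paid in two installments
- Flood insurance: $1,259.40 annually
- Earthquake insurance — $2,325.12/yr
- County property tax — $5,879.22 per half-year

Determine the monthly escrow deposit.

$1,476.08

HOA dues: $62.26 × 12 = $747.12
Ground rent: $811.44 × 2 = $1,622.88
Flood insurance: $1,259.40
Earthquake insurance: $2,325.12
County property tax: $5,879.22 × 2 = $11,758.44
Yearly total = $747.12 + $1,622.88 + $1,259.40 + $2,325.12 + $11,758.44 = $17,712.96
Monthly escrow = $17,712.96 ÷ 12 = $1,476.08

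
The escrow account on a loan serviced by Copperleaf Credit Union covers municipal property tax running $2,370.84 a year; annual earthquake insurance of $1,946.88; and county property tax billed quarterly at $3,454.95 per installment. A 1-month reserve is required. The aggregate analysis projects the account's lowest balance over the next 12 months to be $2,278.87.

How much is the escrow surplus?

$767.41

Municipal property tax — $2,370.84 annually
Earthquake insurance — $1,946.88 annually
County property tax — $3,454.95 × 4 = $13,819.80 annually
Annual escrow total = $2,370.84 + $1,946.88 + $13,819.80 = $18,137.52
Base monthly escrow = $18,137.52 / 12 = $1,511.46
Required reserve = 1 × $1,511.46 = $1,511.46
Surplus = $2,278.87 − $1,511.46 = $767.41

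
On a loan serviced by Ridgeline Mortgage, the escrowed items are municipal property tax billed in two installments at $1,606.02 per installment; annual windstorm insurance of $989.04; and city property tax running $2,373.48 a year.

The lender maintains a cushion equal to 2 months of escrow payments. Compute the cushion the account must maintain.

Municipal property tax: $1,606.02 × 2 = $3,212.04
Windstorm insurance: $989.04
City property tax: $2,373.48
Total per year = $3,212.04 + $989.04 + $2,373.48 = $6,574.56
Base monthly escrow = $6,574.56 ÷ 12 = $547.88
Reserve = 2 × $547.88 = $1,095.76

$1,095.76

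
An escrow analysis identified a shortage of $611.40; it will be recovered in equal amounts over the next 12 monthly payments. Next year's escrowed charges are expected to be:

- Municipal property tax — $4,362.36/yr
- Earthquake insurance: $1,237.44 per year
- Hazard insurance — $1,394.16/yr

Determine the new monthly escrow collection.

$633.78

Municipal property tax: $4,362.36/yr
Earthquake insurance: $1,237.44/yr
Hazard insurance: $1,394.16/yr
Yearly total = $4,362.36 + $1,237.44 + $1,394.16 = $6,993.96
Monthly escrow = $6,993.96 / 12 = $582.83
Shortage per month = $611.40 / 12 = $50.95
Adjusted monthly = $582.83 + $50.95 = $633.78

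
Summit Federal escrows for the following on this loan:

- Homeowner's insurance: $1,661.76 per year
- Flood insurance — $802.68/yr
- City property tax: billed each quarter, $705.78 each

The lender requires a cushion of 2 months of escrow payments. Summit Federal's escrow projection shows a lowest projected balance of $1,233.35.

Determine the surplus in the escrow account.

Homeowner's insurance = $1,661.76/yr
Flood insurance = $802.68/yr
City property tax = $705.78 × 4 = $2,823.12/yr
Total annual escrow = $1,661.76 + $802.68 + $2,823.12 = $5,287.56
Base monthly escrow = $5,287.56 ÷ 12 = $440.63
Cushion = 2 × $440.63 = $881.26
Excess over cushion: $1,233.35 − $881.26 = $352.09

$352.09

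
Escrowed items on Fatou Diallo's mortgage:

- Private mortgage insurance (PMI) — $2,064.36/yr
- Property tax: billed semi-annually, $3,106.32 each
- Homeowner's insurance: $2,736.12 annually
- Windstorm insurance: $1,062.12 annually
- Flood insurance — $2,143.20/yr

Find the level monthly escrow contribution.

Private mortgage insurance (PMI): $2,064.36/yr
Property tax: $3,106.32 × 2 = $6,212.64/yr
Homeowner's insurance: $2,736.12/yr
Windstorm insurance: $1,062.12/yr
Flood insurance: $2,143.20/yr
Yearly total = $2,064.36 + $6,212.64 + $2,736.12 + $1,062.12 + $2,143.20 = $14,218.44
Per month = $14,218.44 ÷ 12 = $1,184.87

$1,184.87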